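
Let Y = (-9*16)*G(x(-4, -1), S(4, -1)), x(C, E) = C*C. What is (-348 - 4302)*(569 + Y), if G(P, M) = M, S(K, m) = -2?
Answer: -3985050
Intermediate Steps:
x(C, E) = C²
Y = 288 (Y = -9*16*(-2) = -144*(-2) = 288)
(-348 - 4302)*(569 + Y) = (-348 - 4302)*(569 + 288) = -4650*857 = -3985050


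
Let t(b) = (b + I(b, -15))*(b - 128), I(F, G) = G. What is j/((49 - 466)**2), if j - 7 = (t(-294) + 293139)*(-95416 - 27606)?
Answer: -52104368807/173889 ≈ -2.9964e+5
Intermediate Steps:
t(b) = (-128 + b)*(-15 + b) (t(b) = (b - 15)*(b - 128) = (-15 + b)*(-128 + b) = (-128 + b)*(-15 + b))
j = -52104368807 (j = 7 + ((1920 + (-294)**2 - 143*(-294)) + 293139)*(-95416 - 27606) = 7 + ((1920 + 86436 + 42042) + 293139)*(-123022) = 7 + (130398 + 293139)*(-123022) = 7 + 423537*(-123022) = 7 - 52104368814 = -52104368807)
j/((49 - 466)**2) = -52104368807/(49 - 466)**2 = -52104368807/((-417)**2) = -52104368807/173889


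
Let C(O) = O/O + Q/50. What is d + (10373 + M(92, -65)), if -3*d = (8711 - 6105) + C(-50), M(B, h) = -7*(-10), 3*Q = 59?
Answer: 4308241/450 ≈ 9573.9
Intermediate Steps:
Q = 59/3 (Q = (⅓)*59 = 59/3 ≈ 19.667)
M(B, h) = 70
C(O) = 209/150 (C(O) = O/O + (59/3)/50 = 1 + (59/3)*(1/50) = 1 + 59/150 = 209/150)
d = -391109/450 (d = -((8711 - 6105) + 209/150)/3 = -(2606 + 209/150)/3 = -⅓*391109/150 = -391109/450 ≈ -869.13)
d + (10373 + M(92, -65)) = -391109/450 + (10373 + 70) = -391109/450 + 10443 = 4308241/450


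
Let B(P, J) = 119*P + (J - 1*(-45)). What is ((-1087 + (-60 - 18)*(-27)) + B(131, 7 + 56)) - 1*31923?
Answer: -15207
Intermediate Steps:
B(P, J) = 45 + J + 119*P (B(P, J) = 119*P + (J + 45) = 119*P + (45 + J) = 45 + J + 119*P)
((-1087 + (-60 - 18)*(-27)) + B(131, 7 + 56)) - 1*31923 = ((-1087 + (-60 - 18)*(-27)) + (45 + (7 + 56) + 119*131)) - 1*31923 = ((-1087 - 78*(-27)) + (45 + 63 + 15589)) - 31923 = ((-1087 + 2106) + 15697) - 31923 = (1019 + 15697) - 31923 = 16716 - 31923 = -15207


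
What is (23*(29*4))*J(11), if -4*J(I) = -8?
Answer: 5336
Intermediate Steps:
J(I) = 2 (J(I) = -1/4*(-8) = 2)
(23*(29*4))*J(11) = (23*(29*4))*2 = (23*116)*2 = 2668*2 = 5336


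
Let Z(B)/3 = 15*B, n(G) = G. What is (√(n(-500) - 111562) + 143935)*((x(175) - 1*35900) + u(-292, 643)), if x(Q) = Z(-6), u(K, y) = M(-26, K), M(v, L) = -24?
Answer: -5209583390 - 36194*I*√112062 ≈ -5.2096e+9 - 1.2116e+7*I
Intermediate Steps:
Z(B) = 45*B (Z(B) = 3*(15*B) = 45*B)
u(K, y) = -24
x(Q) = -270 (x(Q) = 45*(-6) = -270)
(√(n(-500) - 111562) + 143935)*((x(175) - 1*35900) + u(-292, 643)) = (√(-500 - 111562) + 143935)*((-270 - 1*35900) - 24) = (√(-112062) + 143935)*((-270 - 35900) - 24) = (I*√112062 + 143935)*(-36170 - 24) = (143935 + I*√112062)*(-36194) = -5209583390 - 36194*I*√112062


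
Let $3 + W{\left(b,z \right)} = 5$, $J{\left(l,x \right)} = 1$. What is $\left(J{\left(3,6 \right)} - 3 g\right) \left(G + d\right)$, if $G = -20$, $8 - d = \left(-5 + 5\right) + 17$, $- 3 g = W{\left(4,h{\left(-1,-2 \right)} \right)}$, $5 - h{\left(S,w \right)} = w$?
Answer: $-87$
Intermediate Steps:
$h{\left(S,w \right)} = 5 - w$
$W{\left(b,z \right)} = 2$ ($W{\left(b,z \right)} = -3 + 5 = 2$)
$g = - \frac{2}{3}$ ($g = \left(- \frac{1}{3}\right) 2 = - \frac{2}{3} \approx -0.66667$)
$d = -9$ ($d = 8 - \left(\left(-5 + 5\right) + 17\right) = 8 - \left(0 + 17\right) = 8 - 17 = -9$)
$\left(J{\left(3,6 \right)} - 3 g\right) \left(G + d\right) = \left(1 - -2\right) \left(-20 - 9\right) = \left(1 + 2\right) \left(-29\right) = 3 \left(-29\right) = -87$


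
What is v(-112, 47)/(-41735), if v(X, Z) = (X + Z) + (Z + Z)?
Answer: -29/41735 ≈ -0.00069486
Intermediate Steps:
v(X, Z) = X + 3*Z (v(X, Z) = (X + Z) + 2*Z = X + 3*Z)
v(-112, 47)/(-41735) = (-112 + 3*47)/(-41735) = (-112 + 141)*(-1/41735) = 29*(-1/41735) = -29/41735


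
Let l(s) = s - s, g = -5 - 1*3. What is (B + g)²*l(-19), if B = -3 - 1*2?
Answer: 0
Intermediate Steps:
B = -5 (B = -3 - 2 = -5)
g = -8 (g = -5 - 3 = -8)
l(s) = 0
(B + g)²*l(-19) = (-5 - 8)²*0 = (-13)²*0 = 169*0 = 0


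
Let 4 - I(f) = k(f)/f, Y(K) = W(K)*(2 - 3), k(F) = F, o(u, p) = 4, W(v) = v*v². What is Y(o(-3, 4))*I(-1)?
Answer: -192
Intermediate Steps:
W(v) = v³
Y(K) = -K³ (Y(K) = K³*(2 - 3) = K³*(-1) = -K³)
I(f) = 3 (I(f) = 4 - f/f = 4 - 1*1 = 4 - 1 = 3)
Y(o(-3, 4))*I(-1) = -1*4³*3 = -1*64*3 = -64*3 = -192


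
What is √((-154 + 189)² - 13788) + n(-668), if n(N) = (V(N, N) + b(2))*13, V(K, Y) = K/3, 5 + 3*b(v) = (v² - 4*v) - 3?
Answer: -8840/3 + I*√12563 ≈ -2946.7 + 112.08*I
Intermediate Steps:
b(v) = -8/3 - 4*v/3 + v²/3 (b(v) = -5/3 + ((v² - 4*v) - 3)/3 = -5/3 + (-3 + v² - 4*v)/3 = -5/3 + (-1 - 4*v/3 + v²/3) = -8/3 - 4*v/3 + v²/3)
V(K, Y) = K/3 (V(K, Y) = K*(⅓) = K/3)
n(N) = -52 + 13*N/3 (n(N) = (N/3 + (-8/3 - 4/3*2 + (⅓)*2²))*13 = (N/3 + (-8/3 - 8/3 + (⅓)*4))*13 = (N/3 + (-8/3 - 8/3 + 4/3))*13 = (N/3 - 4)*13 = (-4 + N/3)*13 = -52 + 13*N/3)
√((-154 + 189)² - 13788) + n(-668) = √((-154 + 189)² - 13788) + (-52 + (13/3)*(-668)) = √(35² - 13788) + (-52 - 8684/3) = √(1225 - 13788) - 8840/3 = √(-12563) - 8840/3 = I*√12563 - 8840/3 = -8840/3 + I*√12563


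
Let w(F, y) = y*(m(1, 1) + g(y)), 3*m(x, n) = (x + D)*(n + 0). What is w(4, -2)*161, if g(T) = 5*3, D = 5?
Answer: -5474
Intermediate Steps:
m(x, n) = n*(5 + x)/3 (m(x, n) = ((x + 5)*(n + 0))/3 = ((5 + x)*n)/3 = (n*(5 + x))/3 = n*(5 + x)/3)
g(T) = 15
w(F, y) = 17*y (w(F, y) = y*((⅓)*1*(5 + 1) + 15) = y*((⅓)*1*6 + 15) = y*(2 + 15) = y*17 = 17*y)
w(4, -2)*161 = (17*(-2))*161 = -34*161 = -5474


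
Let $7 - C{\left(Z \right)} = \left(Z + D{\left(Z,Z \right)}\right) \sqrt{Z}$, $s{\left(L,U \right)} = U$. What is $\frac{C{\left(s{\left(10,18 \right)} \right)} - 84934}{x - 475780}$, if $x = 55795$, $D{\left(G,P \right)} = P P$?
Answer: $\frac{28309}{139995} + \frac{38 \sqrt{2}}{15555} \approx 0.20567$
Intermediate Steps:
$D{\left(G,P \right)} = P^{2}$
$C{\left(Z \right)} = 7 - \sqrt{Z} \left(Z + Z^{2}\right)$ ($C{\left(Z \right)} = 7 - \left(Z + Z^{2}\right) \sqrt{Z} = 7 - \sqrt{Z} \left(Z + Z^{2}\right)$)
$\frac{C{\left(s{\left(10,18 \right)} \right)} - 84934}{x - 475780} = \frac{\left(7 - 18^{\frac{3}{2}} - 18^{\frac{5}{2}}\right) - 84934}{55795 - 475780} = \frac{\left(7 - 54 \sqrt{2} - 972 \sqrt{2}\right) - 84934}{-419985} = \left(\left(7 - 54 \sqrt{2} - 972 \sqrt{2}\right) - 84934\right) \left(- \frac{1}{419985}\right) = \left(\left(7 - 1026 \sqrt{2}\right) - 84934\right) \left(- \frac{1}{419985}\right) = \left(-84927 - 1026 \sqrt{2}\right) \left(- \frac{1}{419985}\right) = \frac{28309}{139995} + \frac{38 \sqrt{2}}{15555}$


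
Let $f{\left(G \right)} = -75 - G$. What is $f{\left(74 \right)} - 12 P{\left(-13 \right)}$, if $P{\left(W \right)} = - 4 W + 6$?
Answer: $-845$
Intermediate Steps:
$P{\left(W \right)} = 6 - 4 W$
$f{\left(74 \right)} - 12 P{\left(-13 \right)} = \left(-75 - 74\right) - 12 \left(6 - -52\right) = \left(-75 - 74\right) - 12 \left(6 + 52\right) = -149 - 12 \cdot 58 = -149 - 696 = -845$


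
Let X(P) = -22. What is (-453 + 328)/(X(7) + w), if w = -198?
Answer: 25/44 ≈ 0.56818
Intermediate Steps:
(-453 + 328)/(X(7) + w) = (-453 + 328)/(-22 - 198) = -125/(-220) = -125*(-1/220) = 25/44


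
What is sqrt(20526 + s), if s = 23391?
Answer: sqrt(43917) ≈ 209.56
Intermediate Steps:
sqrt(20526 + s) = sqrt(20526 + 23391) = sqrt(43917)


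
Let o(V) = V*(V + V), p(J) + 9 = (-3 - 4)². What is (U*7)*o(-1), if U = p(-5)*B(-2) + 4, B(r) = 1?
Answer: 616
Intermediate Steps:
p(J) = 40 (p(J) = -9 + (-3 - 4)² = -9 + (-7)² = -9 + 49 = 40)
o(V) = 2*V² (o(V) = V*(2*V) = 2*V²)
U = 44 (U = 40*1 + 4 = 40 + 4 = 44)
(U*7)*o(-1) = (44*7)*(2*(-1)²) = 308*(2*1) = 308*2 = 616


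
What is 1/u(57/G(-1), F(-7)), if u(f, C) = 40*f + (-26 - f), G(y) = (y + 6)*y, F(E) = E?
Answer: -5/2353 ≈ -0.0021249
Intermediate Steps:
G(y) = y*(6 + y) (G(y) = (6 + y)*y = y*(6 + y))
u(f, C) = -26 + 39*f
1/u(57/G(-1), F(-7)) = 1/(-26 + 39*(57/((-(6 - 1))))) = 1/(-26 + 39*(57/((-1*5)))) = 1/(-26 + 39*(57/(-5))) = 1/(-26 + 39*(57*(-1/5))) = 1/(-26 + 39*(-57/5)) = 1/(-26 - 2223/5) = 1/(-2353/5) = -5/2353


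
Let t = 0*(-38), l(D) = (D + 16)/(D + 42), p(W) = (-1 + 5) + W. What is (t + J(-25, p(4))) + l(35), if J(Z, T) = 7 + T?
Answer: 1206/77 ≈ 15.662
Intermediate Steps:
p(W) = 4 + W
l(D) = (16 + D)/(42 + D)
t = 0
(t + J(-25, p(4))) + l(35) = (0 + (7 + (4 + 4))) + (16 + 35)/(42 + 35) = (0 + (7 + 8)) + 51/77 = (0 + 15) + (1/77)*51 = 15 + 51/77 = 1206/77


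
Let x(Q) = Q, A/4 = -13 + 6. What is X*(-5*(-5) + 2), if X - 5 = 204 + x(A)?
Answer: 4887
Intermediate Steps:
A = -28 (A = 4*(-13 + 6) = 4*(-7) = -28)
X = 181 (X = 5 + (204 - 28) = 5 + 176 = 181)
X*(-5*(-5) + 2) = 181*(-5*(-5) + 2) = 181*(25 + 2) = 181*27 = 4887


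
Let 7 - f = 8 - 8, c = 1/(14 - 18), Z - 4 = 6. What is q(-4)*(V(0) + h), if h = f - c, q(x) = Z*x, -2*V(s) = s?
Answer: -290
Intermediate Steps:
Z = 10 (Z = 4 + 6 = 10)
V(s) = -s/2
c = -¼ (c = 1/(-4) = -¼ ≈ -0.25000)
f = 7 (f = 7 - (8 - 8) = 7 - 1*0 = 7 + 0 = 7)
q(x) = 10*x
h = 29/4 (h = 7 - 1*(-¼) = 7 + ¼ = 29/4 ≈ 7.2500)
q(-4)*(V(0) + h) = (10*(-4))*(-½*0 + 29/4) = -40*(0 + 29/4) = -40*29/4 = -290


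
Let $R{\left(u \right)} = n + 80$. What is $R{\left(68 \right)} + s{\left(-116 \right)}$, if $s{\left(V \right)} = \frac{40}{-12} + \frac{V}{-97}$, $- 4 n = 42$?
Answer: $\frac{39205}{582} \approx 67.363$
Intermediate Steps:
$n = - \frac{21}{2}$ ($n = \left(- \frac{1}{4}\right) 42 = - \frac{21}{2} \approx -10.5$)
$s{\left(V \right)} = - \frac{10}{3} - \frac{V}{97}$ ($s{\left(V \right)} = 40 \left(- \frac{1}{12}\right) + V \left(- \frac{1}{97}\right) = - \frac{10}{3} - \frac{V}{97}$)
$R{\left(u \right)} = \frac{139}{2}$ ($R{\left(u \right)} = - \frac{21}{2} + 80 = \frac{139}{2}$)
$R{\left(68 \right)} + s{\left(-116 \right)} = \frac{139}{2} - \frac{622}{291} = \frac{39205}{582}$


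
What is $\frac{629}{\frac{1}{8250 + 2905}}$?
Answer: $7016495$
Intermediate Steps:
$\frac{629}{\frac{1}{8250 + 2905}} = \frac{629}{\frac{1}{11155}} = 629 \frac{1}{\frac{1}{11155}} = 629 \cdot 11155 = 7016495$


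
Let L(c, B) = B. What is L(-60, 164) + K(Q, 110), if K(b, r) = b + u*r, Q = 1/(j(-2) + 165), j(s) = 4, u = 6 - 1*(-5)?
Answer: 232207/169 ≈ 1374.0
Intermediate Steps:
u = 11 (u = 6 + 5 = 11)
Q = 1/169 (Q = 1/(4 + 165) = 1/169 ≈ 0.0059172)
K(b, r) = b + 11*r
L(-60, 164) + K(Q, 110) = 164 + (1/169 + 11*110) = 164 + (1/169 + 1210) = 164 + 204491/169 = 232207/169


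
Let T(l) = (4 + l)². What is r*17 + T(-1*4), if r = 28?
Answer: 476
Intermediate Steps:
r*17 + T(-1*4) = 28*17 + (4 - 1*4)² = 476 + (4 - 4)² = 476 + 0² = 476 + 0 = 476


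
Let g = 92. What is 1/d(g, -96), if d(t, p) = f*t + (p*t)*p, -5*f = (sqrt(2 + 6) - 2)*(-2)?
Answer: 57595/48828948112 - 5*sqrt(2)/48828948112 ≈ 1.1794e-6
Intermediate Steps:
f = -4/5 + 4*sqrt(2)/5 (f = -(sqrt(2 + 6) - 2)*(-2)/5 = -(sqrt(8) - 2)*(-2)/5 = -(2*sqrt(2) - 2)*(-2)/5 = -(-2 + 2*sqrt(2))*(-2)/5 = -(4 - 4*sqrt(2))/5 = -4/5 + 4*sqrt(2)/5 ≈ 0.33137)
d(t, p) = t*p**2 + t*(-4/5 + 4*sqrt(2)/5) (d(t, p) = (-4/5 + 4*sqrt(2)/5)*t + (p*t)*p = t*(-4/5 + 4*sqrt(2)/5) + t*p**2 = t*p**2 + t*(-4/5 + 4*sqrt(2)/5))
1/d(g, -96) = 1/((1/5)*92*(-4 + 4*sqrt(2) + 5*(-96)**2)) = 1/((1/5)*92*(-4 + 4*sqrt(2) + 5*9216)) = 1/((1/5)*92*(-4 + 4*sqrt(2) + 46080)) = 1/((1/5)*92*(46076 + 4*sqrt(2))) = 1/(4238992/5 + 368*sqrt(2)/5)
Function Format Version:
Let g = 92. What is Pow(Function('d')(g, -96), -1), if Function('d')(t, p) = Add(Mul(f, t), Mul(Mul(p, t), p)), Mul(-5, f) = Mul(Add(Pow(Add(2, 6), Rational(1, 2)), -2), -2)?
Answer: Add(Rational(57595, 48828948112), Mul(Rational(-5, 48828948112), Pow(2, Rational(1, 2)))) ≈ 1.1794e-6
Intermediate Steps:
f = Add(Rational(-4, 5), Mul(Rational(4, 5), Pow(2, Rational(1, 2)))) (f = Mul(Rational(-1, 5), Mul(Add(Pow(Add(2, 6), Rational(1, 2)), -2), -2)) = Mul(Rational(-1, 5), Mul(Add(Pow(8, Rational(1, 2)), -2), -2)) = Mul(Rational(-1, 5), Mul(Add(Mul(2, Pow(2, Rational(1, 2))), -2), -2)) = Mul(Rational(-1, 5), Mul(Add(-2, Mul(2, Pow(2, Rational(1, 2)))), -2)) = Mul(Rational(-1, 5), Add(4, Mul(-4, Pow(2, Rational(1, 2))))) = Add(Rational(-4, 5), Mul(Rational(4, 5), Pow(2, Rational(1, 2)))) ≈ 0.33137)
Function('d')(t, p) = Add(Mul(t, Pow(p, 2)), Mul(t, Add(Rational(-4, 5), Mul(Rational(4, 5), Pow(2, Rational(1, 2)))))) (Function('d')(t, p) = Add(Mul(Add(Rational(-4, 5), Mul(Rational(4, 5), Pow(2, Rational(1, 2)))), t), Mul(Mul(p, t), p)) = Add(Mul(t, Add(Rational(-4, 5), Mul(Rational(4, 5), Pow(2, Rational(1, 2))))), Mul(t, Pow(p, 2))) = Add(Mul(t, Pow(p, 2)), Mul(t, Add(Rational(-4, 5), Mul(Rational(4, 5), Pow(2, Rational(1, 2)))))))
Pow(Function('d')(g, -96), -1) = Pow(Mul(Rational(1, 5), 92, Add(-4, Mul(4, Pow(2, Rational(1, 2))), Mul(5, Pow(-96, 2)))), -1) = Pow(Mul(Rational(1, 5), 92, Add(-4, Mul(4, Pow(2, Rational(1, 2))), Mul(5, 9216))), -1) = Pow(Mul(Rational(1, 5), 92, Add(-4, Mul(4, Pow(2, Rational(1, 2))), 46080)), -1) = Pow(Mul(Rational(1, 5), 92, Add(46076, Mul(4, Pow(2, Rational(1, 2))))), -1) = Pow(Add(Rational(4238992, 5), Mul(Rational(368, 5), Pow(2, Rational(1, 2)))), -1)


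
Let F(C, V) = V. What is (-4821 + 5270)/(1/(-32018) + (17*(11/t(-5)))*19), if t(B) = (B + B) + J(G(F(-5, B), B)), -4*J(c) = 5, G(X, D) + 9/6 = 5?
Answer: -646923690/455039861 ≈ -1.4217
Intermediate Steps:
G(X, D) = 7/2 (G(X, D) = -3/2 + 5 = 7/2)
J(c) = -5/4 (J(c) = -1/4*5 = -5/4)
t(B) = -5/4 + 2*B (t(B) = (B + B) - 5/4 = 2*B - 5/4 = -5/4 + 2*B)
(-4821 + 5270)/(1/(-32018) + (17*(11/t(-5)))*19) = (-4821 + 5270)/(1/(-32018) + (17*(11/(-5/4 + 2*(-5))))*19) = 449/(-1/32018 + (17*(11/(-5/4 - 10)))*19) = 449/(-1/32018 + (17*(11/(-45/4)))*19) = 449/(-1/32018 + (17*(11*(-4/45)))*19) = 449/(-1/32018 + (17*(-44/45))*19) = 449/(-1/32018 - 748/45*19) = 449/(-1/32018 - 14212/45) = 449/(-455039861/1440810) = 449*(-1440810/455039861) = -646923690/455039861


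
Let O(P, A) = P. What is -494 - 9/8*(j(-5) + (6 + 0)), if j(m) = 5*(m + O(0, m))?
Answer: -3781/8 ≈ -472.63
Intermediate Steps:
j(m) = 5*m (j(m) = 5*(m + 0) = 5*m)
-494 - 9/8*(j(-5) + (6 + 0)) = -494 - 9/8*(5*(-5) + (6 + 0)) = -494 - 9*(1/8)*(-25 + 6) = -494 - 9*(-19)/8 = -494 - 1*(-171/8) = -494 + 171/8 = -3781/8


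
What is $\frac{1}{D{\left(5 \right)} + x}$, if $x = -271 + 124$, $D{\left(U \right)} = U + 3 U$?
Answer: $- \frac{1}{127} \approx -0.007874$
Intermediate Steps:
$D{\left(U \right)} = 4 U$
$x = -147$
$\frac{1}{D{\left(5 \right)} + x} = \frac{1}{4 \cdot 5 - 147} = \frac{1}{20 - 147} = \frac{1}{-127} = - \frac{1}{127}$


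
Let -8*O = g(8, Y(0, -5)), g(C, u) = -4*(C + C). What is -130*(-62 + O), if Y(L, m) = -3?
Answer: 7020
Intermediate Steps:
g(C, u) = -8*C
O = 8 (O = -(-1)*8 = -⅛*(-64) = 8)
-130*(-62 + O) = -130*(-62 + 8) = -130*(-54) = 7020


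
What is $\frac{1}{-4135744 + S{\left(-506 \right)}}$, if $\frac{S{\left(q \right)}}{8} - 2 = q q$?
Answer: $- \frac{1}{2087440} \approx -4.7906 \cdot 10^{-7}$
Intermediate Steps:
$S{\left(q \right)} = 16 + 8 q^{2}$ ($S{\left(q \right)} = 16 + 8 q q = 16 + 8 q^{2}$)
$\frac{1}{-4135744 + S{\left(-506 \right)}} = \frac{1}{-4135744 + \left(16 + 8 \left(-506\right)^{2}\right)} = \frac{1}{-4135744 + \left(16 + 8 \cdot 256036\right)} = \frac{1}{-4135744 + \left(16 + 2048288\right)} = \frac{1}{-4135744 + 2048304} = \frac{1}{-2087440} = - \frac{1}{2087440}$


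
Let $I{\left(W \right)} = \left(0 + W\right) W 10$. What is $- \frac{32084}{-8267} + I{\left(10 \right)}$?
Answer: $\frac{8299084}{8267} \approx 1003.9$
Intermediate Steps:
$I{\left(W \right)} = 10 W^{2}$ ($I{\left(W \right)} = W W 10 = W^{2} \cdot 10 = 10 W^{2}$)
$- \frac{32084}{-8267} + I{\left(10 \right)} = - \frac{32084}{-8267} + 10 \cdot 10^{2} = \left(-32084\right) \left(- \frac{1}{8267}\right) + 10 \cdot 100 = \frac{32084}{8267} + 1000 = \frac{8299084}{8267}$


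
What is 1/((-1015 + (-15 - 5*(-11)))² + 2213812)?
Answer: 1/3164437 ≈ 3.1601e-7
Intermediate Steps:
1/((-1015 + (-15 - 5*(-11)))² + 2213812) = 1/((-1015 + (-15 + 55))² + 2213812) = 1/((-1015 + 40)² + 2213812) = 1/((-975)² + 2213812) = 1/(950625 + 2213812) = 1/3164437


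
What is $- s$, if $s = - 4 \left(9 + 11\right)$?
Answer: $80$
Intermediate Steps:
$s = -80$ ($s = \left(-4\right) 20 = -80$)
$- s = \left(-1\right) \left(-80\right) = 80$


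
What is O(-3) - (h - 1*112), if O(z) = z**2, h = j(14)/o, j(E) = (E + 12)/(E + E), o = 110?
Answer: 186327/1540 ≈ 120.99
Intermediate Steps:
j(E) = (12 + E)/(2*E) (j(E) = (12 + E)/((2*E)) = (12 + E)*(1/(2*E)) = (12 + E)/(2*E))
h = 13/1540 (h = ((1/2)*(12 + 14)/14)/110 = ((1/2)*(1/14)*26)*(1/110) = (13/14)*(1/110) = 13/1540 ≈ 0.0084416)
O(-3) - (h - 1*112) = (-3)**2 - (13/1540 - 1*112) = 9 - (13/1540 - 112) = 9 - 1*(-172467/1540) = 9 + 172467/1540 = 186327/1540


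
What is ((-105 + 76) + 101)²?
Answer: 5184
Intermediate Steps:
((-105 + 76) + 101)² = (-29 + 101)² = 72² = 5184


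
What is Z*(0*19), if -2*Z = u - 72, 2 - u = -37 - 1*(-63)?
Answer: 0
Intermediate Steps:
u = -24 (u = 2 - (-37 - 1*(-63)) = 2 - (-37 + 63) = 2 - 1*26 = 2 - 26 = -24)
Z = 48 (Z = -(-24 - 72)/2 = -½*(-96) = 48)
Z*(0*19) = 48*(0*19) = 48*0 = 0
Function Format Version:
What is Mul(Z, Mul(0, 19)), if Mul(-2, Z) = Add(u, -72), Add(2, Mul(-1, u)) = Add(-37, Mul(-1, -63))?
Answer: 0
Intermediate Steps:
u = -24 (u = Add(2, Mul(-1, Add(-37, Mul(-1, -63)))) = Add(2, Mul(-1, Add(-37, 63))) = Add(2, Mul(-1, 26)) = Add(2, -26) = -24)
Z = 48 (Z = Mul(Rational(-1, 2), Add(-24, -72)) = Mul(Rational(-1, 2), -96) = 48)
Mul(Z, Mul(0, 19)) = Mul(48, Mul(0, 19)) = Mul(48, 0) = 0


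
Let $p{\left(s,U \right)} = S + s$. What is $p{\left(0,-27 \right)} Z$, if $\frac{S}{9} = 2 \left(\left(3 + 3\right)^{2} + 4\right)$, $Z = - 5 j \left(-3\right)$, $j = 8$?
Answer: $86400$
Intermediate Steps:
$Z = 120$ ($Z = \left(-5\right) 8 \left(-3\right) = \left(-40\right) \left(-3\right) = 120$)
$S = 720$ ($S = 9 \cdot 2 \left(\left(3 + 3\right)^{2} + 4\right) = 9 \cdot 2 \left(6^{2} + 4\right) = 9 \cdot 2 \left(36 + 4\right) = 9 \cdot 2 \cdot 40 = 9 \cdot 80 = 720$)
$p{\left(s,U \right)} = 720 + s$
$p{\left(0,-27 \right)} Z = \left(720 + 0\right) 120 = 720 \cdot 120 = 86400$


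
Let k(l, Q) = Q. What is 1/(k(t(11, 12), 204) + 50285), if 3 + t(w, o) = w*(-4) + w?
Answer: 1/50489 ≈ 1.9806e-5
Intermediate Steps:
t(w, o) = -3 - 3*w (t(w, o) = -3 + (w*(-4) + w) = -3 + (-4*w + w) = -3 - 3*w)
1/(k(t(11, 12), 204) + 50285) = 1/(204 + 50285) = 1/50489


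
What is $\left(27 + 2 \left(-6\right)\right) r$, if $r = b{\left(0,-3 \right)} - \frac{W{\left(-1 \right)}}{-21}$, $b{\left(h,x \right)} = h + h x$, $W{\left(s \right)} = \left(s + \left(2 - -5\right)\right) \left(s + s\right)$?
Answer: $- \frac{60}{7} \approx -8.5714$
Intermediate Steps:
$W{\left(s \right)} = 2 s \left(7 + s\right)$ ($W{\left(s \right)} = \left(s + \left(2 + 5\right)\right) 2 s = \left(s + 7\right) 2 s = \left(7 + s\right) 2 s = 2 s \left(7 + s\right)$)
$r = - \frac{4}{7}$ ($r = 0 \left(1 - 3\right) - \frac{2 \left(-1\right) \left(7 - 1\right)}{-21} = 0 \left(-2\right) - 2 \left(-1\right) 6 \left(- \frac{1}{21}\right) = 0 - \left(-12\right) \left(- \frac{1}{21}\right) = 0 - \frac{4}{7} = - \frac{4}{7} \approx -0.57143$)
$\left(27 + 2 \left(-6\right)\right) r = \left(27 + 2 \left(-6\right)\right) \left(- \frac{4}{7}\right) = \left(27 - 12\right) \left(- \frac{4}{7}\right) = 15 \left(- \frac{4}{7}\right) = - \frac{60}{7}$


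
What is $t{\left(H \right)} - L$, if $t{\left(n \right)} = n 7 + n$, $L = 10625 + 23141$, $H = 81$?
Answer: $-33118$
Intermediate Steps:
$L = 33766$
$t{\left(n \right)} = 8 n$ ($t{\left(n \right)} = 7 n + n = 8 n$)
$t{\left(H \right)} - L = 8 \cdot 81 - 33766 = 648 - 33766 = -33118$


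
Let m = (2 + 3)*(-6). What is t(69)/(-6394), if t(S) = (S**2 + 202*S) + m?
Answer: -18669/6394 ≈ -2.9198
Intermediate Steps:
m = -30 (m = 5*(-6) = -30)
t(S) = -30 + S**2 + 202*S (t(S) = (S**2 + 202*S) - 30 = -30 + S**2 + 202*S)
t(69)/(-6394) = (-30 + 69**2 + 202*69)/(-6394) = (-30 + 4761 + 13938)*(-1/6394) = 18669*(-1/6394) = -18669/6394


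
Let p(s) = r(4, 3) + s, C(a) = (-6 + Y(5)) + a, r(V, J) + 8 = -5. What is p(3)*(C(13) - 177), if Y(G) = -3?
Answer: 1730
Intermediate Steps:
r(V, J) = -13 (r(V, J) = -8 - 5 = -13)
C(a) = -9 + a (C(a) = (-6 - 3) + a = -9 + a)
p(s) = -13 + s
p(3)*(C(13) - 177) = (-13 + 3)*((-9 + 13) - 177) = -10*(4 - 177) = -10*(-173) = 1730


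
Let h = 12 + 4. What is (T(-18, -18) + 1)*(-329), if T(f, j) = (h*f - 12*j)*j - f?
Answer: -432635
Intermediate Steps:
h = 16
T(f, j) = -f + j*(-12*j + 16*f) (T(f, j) = (16*f - 12*j)*j - f = (-12*j + 16*f)*j - f = j*(-12*j + 16*f) - f = -f + j*(-12*j + 16*f))
(T(-18, -18) + 1)*(-329) = ((-1*(-18) - 12*(-18)**2 + 16*(-18)*(-18)) + 1)*(-329) = ((18 - 12*324 + 5184) + 1)*(-329) = ((18 - 3888 + 5184) + 1)*(-329) = (1314 + 1)*(-329) = 1315*(-329) = -432635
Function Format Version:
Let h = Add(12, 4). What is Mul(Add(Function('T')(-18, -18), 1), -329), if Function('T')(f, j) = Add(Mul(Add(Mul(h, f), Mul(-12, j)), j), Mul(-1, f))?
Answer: -432635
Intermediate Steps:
h = 16
Function('T')(f, j) = Add(Mul(-1, f), Mul(j, Add(Mul(-12, j), Mul(16, f)))) (Function('T')(f, j) = Add(Mul(Add(Mul(16, f), Mul(-12, j)), j), Mul(-1, f)) = Add(Mul(Add(Mul(-12, j), Mul(16, f)), j), Mul(-1, f)) = Add(Mul(j, Add(Mul(-12, j), Mul(16, f))), Mul(-1, f)) = Add(Mul(-1, f), Mul(j, Add(Mul(-12, j), Mul(16, f)))))
Mul(Add(Function('T')(-18, -18), 1), -329) = Mul(Add(Add(Mul(-1, -18), Mul(-12, Pow(-18, 2)), Mul(16, -18, -18)), 1), -329) = Mul(Add(Add(18, Mul(-12, 324), 5184), 1), -329) = Mul(Add(Add(18, -3888, 5184), 1), -329) = Mul(Add(1314, 1), -329) = Mul(1315, -329) = -432635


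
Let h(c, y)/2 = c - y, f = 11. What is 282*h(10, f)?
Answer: -564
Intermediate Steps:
h(c, y) = -2*y + 2*c (h(c, y) = 2*(c - y) = -2*y + 2*c)
282*h(10, f) = 282*(-2*11 + 2*10) = 282*(-22 + 20) = 282*(-2) = -564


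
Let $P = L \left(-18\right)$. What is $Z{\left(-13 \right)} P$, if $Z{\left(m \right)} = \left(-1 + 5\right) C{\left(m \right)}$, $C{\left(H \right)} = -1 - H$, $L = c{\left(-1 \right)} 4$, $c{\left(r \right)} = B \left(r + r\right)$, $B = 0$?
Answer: $0$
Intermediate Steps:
$c{\left(r \right)} = 0$ ($c{\left(r \right)} = 0 \left(r + r\right) = 0 \cdot 2 r = 0$)
$L = 0$ ($L = 0 \cdot 4 = 0$)
$Z{\left(m \right)} = -4 - 4 m$ ($Z{\left(m \right)} = \left(-1 + 5\right) \left(-1 - m\right) = 4 \left(-1 - m\right) = -4 - 4 m$)
$P = 0$ ($P = 0 \left(-18\right) = 0$)
$Z{\left(-13 \right)} P = \left(-4 - -52\right) 0 = \left(-4 + 52\right) 0 = 48 \cdot 0 = 0$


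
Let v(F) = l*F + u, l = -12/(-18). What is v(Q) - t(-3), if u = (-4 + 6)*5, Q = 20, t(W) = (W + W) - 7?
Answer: 109/3 ≈ 36.333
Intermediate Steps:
l = 2/3 (l = -12*(-1/18) = 2/3 ≈ 0.66667)
t(W) = -7 + 2*W (t(W) = 2*W - 7 = -7 + 2*W)
u = 10 (u = 2*5 = 10)
v(F) = 10 + 2*F/3 (v(F) = 2*F/3 + 10 = 10 + 2*F/3)
v(Q) - t(-3) = (10 + (2/3)*20) - (-7 + 2*(-3)) = (10 + 40/3) - (-7 - 6) = 70/3 - 1*(-13) = 70/3 + 13 = 109/3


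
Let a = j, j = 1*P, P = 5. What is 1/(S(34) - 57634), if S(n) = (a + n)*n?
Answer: -1/56308 ≈ -1.7759e-5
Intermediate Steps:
j = 5 (j = 1*5 = 5)
a = 5
S(n) = n*(5 + n) (S(n) = (5 + n)*n = n*(5 + n))
1/(S(34) - 57634) = 1/(34*(5 + 34) - 57634) = 1/(34*39 - 57634) = 1/(1326 - 57634) = 1/(-56308) = -1/56308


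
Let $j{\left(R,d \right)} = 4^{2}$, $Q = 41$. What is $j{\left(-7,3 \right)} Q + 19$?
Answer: $675$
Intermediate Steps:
$j{\left(R,d \right)} = 16$
$j{\left(-7,3 \right)} Q + 19 = 16 \cdot 41 + 19 = 656 + 19 = 675$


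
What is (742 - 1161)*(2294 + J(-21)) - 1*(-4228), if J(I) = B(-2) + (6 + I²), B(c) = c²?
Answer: -1145927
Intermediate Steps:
J(I) = 10 + I² (J(I) = (-2)² + (6 + I²) = 4 + (6 + I²) = 10 + I²)
(742 - 1161)*(2294 + J(-21)) - 1*(-4228) = (742 - 1161)*(2294 + (10 + (-21)²)) - 1*(-4228) = -419*(2294 + (10 + 441)) + 4228 = -419*(2294 + 451) + 4228 = -419*2745 + 4228 = -1150155 + 4228 = -1145927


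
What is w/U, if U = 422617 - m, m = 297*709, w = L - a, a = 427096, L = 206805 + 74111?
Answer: -36545/53011 ≈ -0.68939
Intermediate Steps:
L = 280916
w = -146180 (w = 280916 - 1*427096 = 280916 - 427096 = -146180)
m = 210573
U = 212044 (U = 422617 - 1*210573 = 422617 - 210573 = 212044)
w/U = -146180/212044 = -146180*1/212044 = -36545/53011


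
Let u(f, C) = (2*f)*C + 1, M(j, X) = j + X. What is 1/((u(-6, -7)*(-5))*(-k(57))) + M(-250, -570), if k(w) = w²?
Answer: -1132276499/1380825 ≈ -820.00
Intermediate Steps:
M(j, X) = X + j
u(f, C) = 1 + 2*C*f (u(f, C) = 2*C*f + 1 = 1 + 2*C*f)
1/((u(-6, -7)*(-5))*(-k(57))) + M(-250, -570) = 1/(((1 + 2*(-7)*(-6))*(-5))*(-1*57²)) + (-570 - 250) = 1/(((1 + 84)*(-5))*(-1*3249)) - 820 = 1/((85*(-5))*(-3249)) - 820 = 1/(-425*(-3249)) - 820 = 1/1380825 - 820 = -1132276499/1380825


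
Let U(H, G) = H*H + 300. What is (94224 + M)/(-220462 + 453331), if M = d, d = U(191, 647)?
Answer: 18715/33267 ≈ 0.56257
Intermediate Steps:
U(H, G) = 300 + H**2 (U(H, G) = H**2 + 300 = 300 + H**2)
d = 36781 (d = 300 + 191**2 = 300 + 36481 = 36781)
M = 36781
(94224 + M)/(-220462 + 453331) = (94224 + 36781)/(-220462 + 453331) = 131005/232869 = 131005*(1/232869) = 18715/33267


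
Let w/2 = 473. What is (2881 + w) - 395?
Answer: 3432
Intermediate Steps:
w = 946 (w = 2*473 = 946)
(2881 + w) - 395 = (2881 + 946) - 395 = 3827 - 395 = 3432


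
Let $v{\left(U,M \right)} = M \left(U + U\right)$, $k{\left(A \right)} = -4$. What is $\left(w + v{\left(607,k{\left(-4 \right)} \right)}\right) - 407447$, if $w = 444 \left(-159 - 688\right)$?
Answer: $-788371$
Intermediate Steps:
$v{\left(U,M \right)} = 2 M U$ ($v{\left(U,M \right)} = M 2 U = 2 M U$)
$w = -376068$ ($w = 444 \left(-847\right) = -376068$)
$\left(w + v{\left(607,k{\left(-4 \right)} \right)}\right) - 407447 = \left(-376068 + 2 \left(-4\right) 607\right) - 407447 = \left(-376068 - 4856\right) - 407447 = -380924 - 407447 = -788371$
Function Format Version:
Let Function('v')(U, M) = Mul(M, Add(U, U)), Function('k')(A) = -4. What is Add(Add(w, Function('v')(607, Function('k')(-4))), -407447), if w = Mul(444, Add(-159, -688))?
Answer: -788371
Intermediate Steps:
Function('v')(U, M) = Mul(2, M, U) (Function('v')(U, M) = Mul(M, Mul(2, U)) = Mul(2, M, U))
w = -376068 (w = Mul(444, -847) = -376068)
Add(Add(w, Function('v')(607, Function('k')(-4))), -407447) = Add(Add(-376068, Mul(2, -4, 607)), -407447) = Add(Add(-376068, -4856), -407447) = Add(-380924, -407447) = -788371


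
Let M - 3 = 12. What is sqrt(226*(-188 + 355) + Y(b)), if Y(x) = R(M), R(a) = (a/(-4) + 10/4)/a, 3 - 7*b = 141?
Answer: 11*sqrt(11229)/6 ≈ 194.27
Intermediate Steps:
M = 15 (M = 3 + 12 = 15)
b = -138/7 (b = 3/7 - 1/7*141 = 3/7 - 141/7 = -138/7 ≈ -19.714)
R(a) = (5/2 - a/4)/a (R(a) = (a*(-1/4) + 10*(1/4))/a = (-a/4 + 5/2)/a = (5/2 - a/4)/a)
Y(x) = -1/12 (Y(x) = (1/4)*(10 - 1*15)/15 = (1/4)*(1/15)*(10 - 15) = (1/4)*(1/15)*(-5) = -1/12)
sqrt(226*(-188 + 355) + Y(b)) = sqrt(226*(-188 + 355) - 1/12) = sqrt(226*167 - 1/12) = sqrt(37742 - 1/12) = sqrt(452903/12) = 11*sqrt(11229)/6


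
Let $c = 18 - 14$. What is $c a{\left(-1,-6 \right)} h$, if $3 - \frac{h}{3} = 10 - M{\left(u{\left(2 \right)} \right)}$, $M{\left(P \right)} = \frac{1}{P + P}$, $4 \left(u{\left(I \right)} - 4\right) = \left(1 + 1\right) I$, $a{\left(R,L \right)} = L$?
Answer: $\frac{2484}{5} \approx 496.8$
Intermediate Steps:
$u{\left(I \right)} = 4 + \frac{I}{2}$ ($u{\left(I \right)} = 4 + \frac{\left(1 + 1\right) I}{4} = 4 + \frac{2 I}{4} = 4 + \frac{I}{2}$)
$M{\left(P \right)} = \frac{1}{2 P}$
$h = - \frac{207}{10}$ ($h = 9 - 3 \left(10 - \frac{1}{2 \left(4 + \frac{1}{2} \cdot 2\right)}\right) = 9 - 3 \left(10 - \frac{1}{2 \left(4 + 1\right)}\right) = 9 - 3 \left(10 - \frac{1}{2 \cdot 5}\right) = 9 - 3 \left(10 - \frac{1}{2} \cdot \frac{1}{5}\right) = 9 - 3 \left(10 - \frac{1}{10}\right) = 9 - \frac{297}{10} = - \frac{207}{10} \approx -20.7$)
$c = 4$ ($c = 18 - 14 = 4$)
$c a{\left(-1,-6 \right)} h = 4 \left(-6\right) \left(- \frac{207}{10}\right) = \left(-24\right) \left(- \frac{207}{10}\right) = \frac{2484}{5}$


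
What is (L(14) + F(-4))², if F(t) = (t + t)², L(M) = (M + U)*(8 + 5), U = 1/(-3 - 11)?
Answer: 11771761/196 ≈ 60060.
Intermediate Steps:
U = -1/14 (U = 1/(-14) = -1/14 ≈ -0.071429)
L(M) = -13/14 + 13*M (L(M) = (M - 1/14)*(8 + 5) = (-1/14 + M)*13 = -13/14 + 13*M)
F(t) = 4*t² (F(t) = (2*t)² = 4*t²)
(L(14) + F(-4))² = ((-13/14 + 13*14) + 4*(-4)²)² = ((-13/14 + 182) + 4*16)² = (2535/14 + 64)² = (3431/14)² = 11771761/196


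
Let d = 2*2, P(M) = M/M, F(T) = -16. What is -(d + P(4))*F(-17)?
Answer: 80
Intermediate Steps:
P(M) = 1
d = 4
-(d + P(4))*F(-17) = -(4 + 1)*(-16) = -5*(-16) = -1*(-80) = 80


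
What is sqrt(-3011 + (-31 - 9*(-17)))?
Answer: 3*I*sqrt(321) ≈ 53.749*I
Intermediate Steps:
sqrt(-3011 + (-31 - 9*(-17))) = sqrt(-3011 + (-31 + 153)) = sqrt(-3011 + 122) = sqrt(-2889) = 3*I*sqrt(321)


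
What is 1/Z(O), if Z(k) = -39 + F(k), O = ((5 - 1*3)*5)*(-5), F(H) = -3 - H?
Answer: ⅛ ≈ 0.12500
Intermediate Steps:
O = -50 (O = ((5 - 3)*5)*(-5) = (2*5)*(-5) = 10*(-5) = -50)
Z(k) = -42 - k (Z(k) = -39 + (-3 - k) = -42 - k)
1/Z(O) = 1/(-42 - 1*(-50)) = 1/(-42 + 50) = 1/8 = ⅛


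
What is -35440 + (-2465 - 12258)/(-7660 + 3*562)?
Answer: -211703837/5974 ≈ -35438.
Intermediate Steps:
-35440 + (-2465 - 12258)/(-7660 + 3*562) = -35440 - 14723/(-7660 + 1686) = -35440 - 14723/(-5974) = -35440 - 14723*(-1/5974) = -35440 + 14723/5974 = -211703837/5974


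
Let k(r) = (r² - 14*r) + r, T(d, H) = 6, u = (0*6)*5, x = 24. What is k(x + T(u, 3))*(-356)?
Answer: -181560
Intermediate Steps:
u = 0 (u = 0*5 = 0)
k(r) = r² - 13*r
k(x + T(u, 3))*(-356) = ((24 + 6)*(-13 + (24 + 6)))*(-356) = (30*(-13 + 30))*(-356) = (30*17)*(-356) = 510*(-356) = -181560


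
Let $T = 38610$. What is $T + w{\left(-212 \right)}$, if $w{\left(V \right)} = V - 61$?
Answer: $38337$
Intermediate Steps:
$w{\left(V \right)} = -61 + V$
$T + w{\left(-212 \right)} = 38610 - 273 = 38337$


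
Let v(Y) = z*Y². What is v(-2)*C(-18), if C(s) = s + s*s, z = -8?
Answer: -9792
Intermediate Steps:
C(s) = s + s²
v(Y) = -8*Y²
v(-2)*C(-18) = (-8*(-2)²)*(-18*(1 - 18)) = (-8*4)*(-18*(-17)) = -32*306 = -9792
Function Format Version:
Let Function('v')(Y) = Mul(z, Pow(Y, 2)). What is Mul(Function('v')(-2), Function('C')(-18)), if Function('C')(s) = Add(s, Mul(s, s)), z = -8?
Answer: -9792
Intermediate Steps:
Function('C')(s) = Add(s, Pow(s, 2))
Function('v')(Y) = Mul(-8, Pow(Y, 2))
Mul(Function('v')(-2), Function('C')(-18)) = Mul(Mul(-8, Pow(-2, 2)), Mul(-18, Add(1, -18))) = Mul(Mul(-8, 4), Mul(-18, -17)) = Mul(-32, 306) = -9792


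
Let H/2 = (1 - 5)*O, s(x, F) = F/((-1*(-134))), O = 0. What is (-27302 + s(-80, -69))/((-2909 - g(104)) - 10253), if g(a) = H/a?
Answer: 3658537/1763708 ≈ 2.0743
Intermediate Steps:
s(x, F) = F/134
H = 0 (H = 2*((1 - 5)*0) = 2*(-4*0) = 2*0 = 0)
g(a) = 0 (g(a) = 0/a = 0)
(-27302 + s(-80, -69))/((-2909 - g(104)) - 10253) = (-27302 + (1/134)*(-69))/((-2909 - 1*0) - 10253) = (-27302 - 69/134)/((-2909 + 0) - 10253) = -3658537/(134*(-2909 - 10253)) = -3658537/134/(-13162) = -3658537/134*(-1/13162) = 3658537/1763708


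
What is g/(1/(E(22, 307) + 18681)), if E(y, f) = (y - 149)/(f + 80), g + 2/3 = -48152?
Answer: -1044347554360/1161 ≈ -8.9952e+8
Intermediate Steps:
g = -144458/3 (g = -2/3 - 48152 = -144458/3 ≈ -48153.)
E(y, f) = (-149 + y)/(80 + f)
g/(1/(E(22, 307) + 18681)) = -(899539966 + 144458*(-149 + 22)/(3*(80 + 307))) = -144458/(3*(1/(-127/387 + 18681))) = -144458/(3*(1/(7229420/387))) = -144458/(3*387/7229420) = -144458/3*7229420/387 = -1044347554360/1161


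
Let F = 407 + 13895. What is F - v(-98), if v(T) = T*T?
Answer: 4698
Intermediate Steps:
v(T) = T²
F = 14302
F - v(-98) = 14302 - 1*(-98)² = 14302 - 1*9604 = 14302 - 9604 = 4698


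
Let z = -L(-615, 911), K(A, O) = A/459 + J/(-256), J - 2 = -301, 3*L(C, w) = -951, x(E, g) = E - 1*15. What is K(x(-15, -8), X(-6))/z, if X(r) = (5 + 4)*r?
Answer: 43187/12416256 ≈ 0.0034783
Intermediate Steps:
x(E, g) = -15 + E (x(E, g) = E - 15 = -15 + E)
X(r) = 9*r
L(C, w) = -317 (L(C, w) = (1/3)*(-951) = -317)
J = -299 (J = 2 - 301 = -299)
K(A, O) = 299/256 + A/459 (K(A, O) = A/459 - 299/(-256) = A*(1/459) - 299*(-1/256) = A/459 + 299/256 = 299/256 + A/459)
z = 317 (z = -1*(-317) = 317)
K(x(-15, -8), X(-6))/z = (299/256 + (-15 - 15)/459)/317 = (299/256 + (1/459)*(-30))*(1/317) = (299/256 - 10/153)*(1/317) = (43187/39168)*(1/317) = 43187/12416256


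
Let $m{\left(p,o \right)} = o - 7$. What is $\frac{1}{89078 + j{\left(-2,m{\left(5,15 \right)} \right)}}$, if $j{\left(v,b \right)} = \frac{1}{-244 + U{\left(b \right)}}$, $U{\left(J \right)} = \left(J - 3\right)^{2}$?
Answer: $\frac{219}{19508081} \approx 1.1226 \cdot 10^{-5}$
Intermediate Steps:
$m{\left(p,o \right)} = -7 + o$
$U{\left(J \right)} = \left(-3 + J\right)^{2}$
$j{\left(v,b \right)} = \frac{1}{-244 + \left(-3 + b\right)^{2}}$
$\frac{1}{89078 + j{\left(-2,m{\left(5,15 \right)} \right)}} = \frac{1}{89078 + \frac{1}{-244 + \left(-3 + \left(-7 + 15\right)\right)^{2}}} = \frac{1}{89078 + \frac{1}{-244 + \left(-3 + 8\right)^{2}}} = \frac{1}{89078 + \frac{1}{-244 + 5^{2}}} = \frac{1}{89078 + \frac{1}{-244 + 25}} = \frac{1}{89078 + \frac{1}{-219}} = \frac{1}{89078 - \frac{1}{219}} = \frac{1}{\frac{19508081}{219}} = \frac{219}{19508081}$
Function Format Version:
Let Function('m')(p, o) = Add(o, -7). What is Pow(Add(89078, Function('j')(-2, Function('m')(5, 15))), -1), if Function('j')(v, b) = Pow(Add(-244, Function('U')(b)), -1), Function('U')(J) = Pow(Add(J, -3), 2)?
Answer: Rational(219, 19508081) ≈ 1.1226e-5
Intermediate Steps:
Function('m')(p, o) = Add(-7, o)
Function('U')(J) = Pow(Add(-3, J), 2)
Function('j')(v, b) = Pow(Add(-244, Pow(Add(-3, b), 2)), -1)
Pow(Add(89078, Function('j')(-2, Function('m')(5, 15))), -1) = Pow(Add(89078, Pow(Add(-244, Pow(Add(-3, Add(-7, 15)), 2)), -1)), -1) = Pow(Add(89078, Pow(Add(-244, Pow(Add(-3, 8), 2)), -1)), -1) = Pow(Add(89078, Pow(Add(-244, Pow(5, 2)), -1)), -1) = Pow(Add(89078, Pow(Add(-244, 25), -1)), -1) = Pow(Add(89078, Pow(-219, -1)), -1) = Pow(Add(89078, Rational(-1, 219)), -1) = Pow(Rational(19508081, 219), -1) = Rational(219, 19508081)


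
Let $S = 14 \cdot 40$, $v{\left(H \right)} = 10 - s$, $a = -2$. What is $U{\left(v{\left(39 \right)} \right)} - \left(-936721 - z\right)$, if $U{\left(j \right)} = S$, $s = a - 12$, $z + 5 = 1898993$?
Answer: $2836269$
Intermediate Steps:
$z = 1898988$ ($z = -5 + 1898993 = 1898988$)
$s = -14$ ($s = -2 - 12 = -14$)
$v{\left(H \right)} = 24$ ($v{\left(H \right)} = 10 - -14 = 10 + 14 = 24$)
$S = 560$
$U{\left(j \right)} = 560$
$U{\left(v{\left(39 \right)} \right)} - \left(-936721 - z\right) = 560 - \left(-936721 - 1898988\right) = 560 - -2835709 = 560 + 2835709 = 2836269$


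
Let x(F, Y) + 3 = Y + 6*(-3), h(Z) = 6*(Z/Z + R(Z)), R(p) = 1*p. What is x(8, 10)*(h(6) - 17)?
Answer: -275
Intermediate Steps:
R(p) = p
h(Z) = 6 + 6*Z (h(Z) = 6*(Z/Z + Z) = 6*(1 + Z) = 6 + 6*Z)
x(F, Y) = -21 + Y (x(F, Y) = -3 + (Y + 6*(-3)) = -3 + (Y - 18) = -3 + (-18 + Y) = -21 + Y)
x(8, 10)*(h(6) - 17) = (-21 + 10)*((6 + 6*6) - 17) = -11*((6 + 36) - 17) = -11*(42 - 17) = -11*25 = -275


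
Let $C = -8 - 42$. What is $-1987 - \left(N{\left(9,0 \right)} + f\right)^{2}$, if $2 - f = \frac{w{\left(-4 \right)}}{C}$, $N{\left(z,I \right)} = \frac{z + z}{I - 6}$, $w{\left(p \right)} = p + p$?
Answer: $- \frac{1242716}{625} \approx -1988.3$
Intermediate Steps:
$w{\left(p \right)} = 2 p$
$C = -50$ ($C = -8 - 42 = -50$)
$N{\left(z,I \right)} = \frac{2 z}{-6 + I}$
$f = \frac{46}{25}$ ($f = 2 - \frac{2 \left(-4\right)}{-50} = 2 - \left(-8\right) \left(- \frac{1}{50}\right) = 2 - \frac{4}{25} = \frac{46}{25} \approx 1.84$)
$-1987 - \left(N{\left(9,0 \right)} + f\right)^{2} = -1987 - \left(2 \cdot 9 \frac{1}{-6 + 0} + \frac{46}{25}\right)^{2} = -1987 - \left(2 \cdot 9 \frac{1}{-6} + \frac{46}{25}\right)^{2} = -1987 - \left(2 \cdot 9 \left(- \frac{1}{6}\right) + \frac{46}{25}\right)^{2} = -1987 - \left(-3 + \frac{46}{25}\right)^{2} = -1987 - \left(- \frac{29}{25}\right)^{2} = -1987 - \frac{841}{625} = - \frac{1242716}{625}$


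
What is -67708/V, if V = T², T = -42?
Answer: -16927/441 ≈ -38.383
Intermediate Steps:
V = 1764 (V = (-42)² = 1764)
-67708/V = -67708/1764 = -67708*1/1764 = -16927/441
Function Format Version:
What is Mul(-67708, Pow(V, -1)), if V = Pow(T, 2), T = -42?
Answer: Rational(-16927, 441) ≈ -38.383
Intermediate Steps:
V = 1764 (V = Pow(-42, 2) = 1764)
Mul(-67708, Pow(V, -1)) = Mul(-67708, Pow(1764, -1)) = Mul(-67708, Rational(1, 1764)) = Rational(-16927, 441)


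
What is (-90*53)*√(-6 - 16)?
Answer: -4770*I*√22 ≈ -22373.0*I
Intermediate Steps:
(-90*53)*√(-6 - 16) = -4770*I*√22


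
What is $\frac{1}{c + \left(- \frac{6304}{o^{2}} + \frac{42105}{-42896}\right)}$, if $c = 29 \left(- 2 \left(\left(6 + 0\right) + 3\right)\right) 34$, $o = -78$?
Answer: $- \frac{9320688}{165442377167} \approx -5.6338 \cdot 10^{-5}$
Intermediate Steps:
$c = -17748$ ($c = 29 \left(- 2 \left(6 + 3\right)\right) 34 = 29 \left(\left(-2\right) 9\right) 34 = 29 \left(-18\right) 34 = \left(-522\right) 34 = -17748$)
$\frac{1}{c + \left(- \frac{6304}{o^{2}} + \frac{42105}{-42896}\right)} = \frac{1}{-17748 + \left(- \frac{6304}{\left(-78\right)^{2}} + \frac{42105}{-42896}\right)} = \frac{1}{-17748 + \left(- \frac{6304}{6084} + 42105 \left(- \frac{1}{42896}\right)\right)} = \frac{1}{-17748 - \frac{18806543}{9320688}} = \frac{1}{- \frac{165442377167}{9320688}} = - \frac{9320688}{165442377167}$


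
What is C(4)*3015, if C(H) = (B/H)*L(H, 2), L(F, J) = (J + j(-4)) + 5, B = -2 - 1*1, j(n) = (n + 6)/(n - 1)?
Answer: -59697/4 ≈ -14924.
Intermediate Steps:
j(n) = (6 + n)/(-1 + n)
B = -3 (B = -2 - 1 = -3)
L(F, J) = 23/5 + J (L(F, J) = (J + (6 - 4)/(-1 - 4)) + 5 = (J + 2/(-5)) + 5 = (J - ⅕*2) + 5 = (J - ⅖) + 5 = (-⅖ + J) + 5 = 23/5 + J)
C(H) = -99/(5*H) (C(H) = (-3/H)*(23/5 + 2) = -3/H*(33/5) = -99/(5*H))
C(4)*3015 = -99/5/4*3015 = -99/5*¼*3015 = -99/20*3015 = -59697/4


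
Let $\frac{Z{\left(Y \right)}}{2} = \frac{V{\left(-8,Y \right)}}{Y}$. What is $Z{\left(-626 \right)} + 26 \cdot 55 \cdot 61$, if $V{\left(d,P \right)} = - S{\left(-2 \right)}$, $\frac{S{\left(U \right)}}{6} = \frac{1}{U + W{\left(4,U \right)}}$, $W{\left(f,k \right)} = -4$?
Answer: $\frac{27302989}{313} \approx 87230.0$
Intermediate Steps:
$S{\left(U \right)} = \frac{6}{-4 + U}$ ($S{\left(U \right)} = \frac{6}{U - 4} = \frac{6}{-4 + U}$)
$V{\left(d,P \right)} = 1$ ($V{\left(d,P \right)} = - \frac{6}{-4 - 2} = - \frac{6}{-6} = - \frac{6 \left(-1\right)}{6} = \left(-1\right) \left(-1\right) = 1$)
$Z{\left(Y \right)} = \frac{2}{Y}$ ($Z{\left(Y \right)} = 2 \cdot 1 \frac{1}{Y} = \frac{2}{Y}$)
$Z{\left(-626 \right)} + 26 \cdot 55 \cdot 61 = \frac{2}{-626} + 26 \cdot 55 \cdot 61 = 2 \left(- \frac{1}{626}\right) + 1430 \cdot 61 = - \frac{1}{313} + 87230 = \frac{27302989}{313}$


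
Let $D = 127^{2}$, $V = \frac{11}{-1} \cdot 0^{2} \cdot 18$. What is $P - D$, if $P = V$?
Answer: $-16129$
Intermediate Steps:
$V = 0$ ($V = 11 \left(-1\right) 0 \cdot 18 = \left(-11\right) 0 \cdot 18 = 0 \cdot 18 = 0$)
$D = 16129$
$P = 0$
$P - D = 0 - 16129 = -16129$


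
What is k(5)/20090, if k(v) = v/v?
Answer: 1/20090 ≈ 4.9776e-5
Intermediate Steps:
k(v) = 1
k(5)/20090 = 1/20090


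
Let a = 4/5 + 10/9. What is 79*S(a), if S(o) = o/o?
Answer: 79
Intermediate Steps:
a = 86/45 (a = 4*(⅕) + 10*(⅑) = ⅘ + 10/9 = 86/45 ≈ 1.9111)
S(o) = 1
79*S(a) = 79*1 = 79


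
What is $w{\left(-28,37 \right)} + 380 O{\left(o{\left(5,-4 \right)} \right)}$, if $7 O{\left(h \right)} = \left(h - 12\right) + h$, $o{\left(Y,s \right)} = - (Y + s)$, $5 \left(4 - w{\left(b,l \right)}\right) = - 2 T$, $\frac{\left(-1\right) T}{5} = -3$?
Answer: $-750$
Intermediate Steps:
$T = 15$ ($T = \left(-5\right) \left(-3\right) = 15$)
$w{\left(b,l \right)} = 10$ ($w{\left(b,l \right)} = 4 - \frac{\left(-2\right) 15}{5} = 4 - -6 = 4 + 6 = 10$)
$o{\left(Y,s \right)} = - Y - s$
$O{\left(h \right)} = - \frac{12}{7} + \frac{2 h}{7}$ ($O{\left(h \right)} = \frac{\left(h - 12\right) + h}{7} = \frac{\left(-12 + h\right) + h}{7} = \frac{-12 + 2 h}{7} = - \frac{12}{7} + \frac{2 h}{7}$)
$w{\left(-28,37 \right)} + 380 O{\left(o{\left(5,-4 \right)} \right)} = 10 + 380 \left(- \frac{12}{7} + \frac{2 \left(\left(-1\right) 5 - -4\right)}{7}\right) = 10 + 380 \left(- \frac{12}{7} + \frac{2 \left(-5 + 4\right)}{7}\right) = 10 + 380 \left(- \frac{12}{7} + \frac{2}{7} \left(-1\right)\right) = 10 + 380 \left(- \frac{12}{7} - \frac{2}{7}\right) = 10 + 380 \left(-2\right) = 10 - 760 = -750$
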